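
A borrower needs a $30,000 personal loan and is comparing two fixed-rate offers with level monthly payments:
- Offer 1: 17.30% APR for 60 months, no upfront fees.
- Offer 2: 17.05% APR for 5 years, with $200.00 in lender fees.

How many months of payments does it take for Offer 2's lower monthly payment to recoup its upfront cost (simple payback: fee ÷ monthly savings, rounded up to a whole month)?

50 months

Offer 1: at 17.30% the monthly rate is 0.0144167, so the payment is 30,000 × 0.0144167 / (1 − 1.0144167^−60) = $750.43.
Offer 2: at 17.05% the monthly rate is 0.0142083, so the payment is 30,000 × 0.0142083 / (1 − 1.0142083^−60) = $746.38.
Monthly savings = $750.43 − $746.38 = $4.05.
Break-even = $200.00 / $4.05 = 49.38 → 50 months.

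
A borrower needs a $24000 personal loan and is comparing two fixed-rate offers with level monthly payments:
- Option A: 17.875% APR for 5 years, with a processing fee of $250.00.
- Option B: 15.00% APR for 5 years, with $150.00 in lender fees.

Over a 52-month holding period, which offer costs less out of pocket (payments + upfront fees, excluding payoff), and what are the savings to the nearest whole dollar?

Option A: monthly rate = 17.875%/12 = 0.0148958; payment = 24,000 × 0.0148958 / (1 − (1+0.0148958)^−60) = $607.81.
Option B: at 15.00% the monthly rate is 0.0125000, so the payment is 24,000 × 0.0125000 / (1 − 1.0125000^−60) = $570.96.
Over 52 months: Option A costs 52 × $607.81 + $250.00 = $31,856.12; Option B costs 52 × $570.96 + $150.00 = $29,839.92.
Option B is cheaper by $31,856.12 − $29,839.92 = $2,016.20.

Option B by $2,016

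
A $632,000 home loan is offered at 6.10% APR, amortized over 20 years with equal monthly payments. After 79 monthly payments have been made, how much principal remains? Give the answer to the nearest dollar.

With monthly rate i = 6.1%/12 = 0.0050833, the balance after k of n payments is P · [(1+i)^n − (1+i)^k] / [(1+i)^n − 1].
(1+0.0050833)^240 = 3.37673625 and (1+0.0050833)^79 = 1.49266944, so the balance is 632,000 × (3.37673625 − 1.49266944) / (3.37673625 − 1) = $500,993.84.

$500,994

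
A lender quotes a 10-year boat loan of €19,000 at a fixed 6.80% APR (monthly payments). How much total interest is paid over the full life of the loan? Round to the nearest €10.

At 6.80% the monthly rate is 0.0056667, so the payment is 19,000 × 0.0056667 / (1 − 1.0056667^−120) = €218.65.
Total paid = 120 × €218.65 = €26,238.00; interest = €26,238.00 − €19,000 = €7,238.00.

€7,240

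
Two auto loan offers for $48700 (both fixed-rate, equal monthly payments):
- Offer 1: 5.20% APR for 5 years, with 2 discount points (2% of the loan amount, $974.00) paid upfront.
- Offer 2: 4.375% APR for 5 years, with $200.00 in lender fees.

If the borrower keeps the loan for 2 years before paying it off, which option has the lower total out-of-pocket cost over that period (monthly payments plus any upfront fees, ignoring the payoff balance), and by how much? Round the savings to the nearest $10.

Offer 1: monthly rate = 5.2%/12 = 0.0043333; payment = 48,700 × 0.0043333 / (1 − (1+0.0043333)^−60) = $923.50.
Offer 2: monthly rate = 4.375%/12 = 0.0036458; payment = 48,700 × 0.0036458 / (1 − (1+0.0036458)^−60) = $905.15.
Over 24 months: Offer 1 costs 24 × $923.50 + $974.00 = $23,138.00; Offer 2 costs 24 × $905.15 + $200.00 = $21,923.60.
Offer 2 is cheaper by $23,138.00 − $21,923.60 = $1,214.40.

Offer 2 by $1,210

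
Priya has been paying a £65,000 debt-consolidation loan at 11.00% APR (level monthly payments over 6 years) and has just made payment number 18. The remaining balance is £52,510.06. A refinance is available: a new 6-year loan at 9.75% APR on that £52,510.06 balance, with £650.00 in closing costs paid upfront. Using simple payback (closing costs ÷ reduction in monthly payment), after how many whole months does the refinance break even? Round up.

Current payment = 65,000 × 11%/12 / (1 − (1+0.0091667)^−72) = £1,237.22.
Refinanced payment = 52,510.06 × 0.0081250 / (1 − (1+0.0081250)^−72) = £966.19.
Monthly savings = £1,237.22 − £966.19 = £271.03.
Break-even = £650.00 / £271.03 = 2.40 → 3 months.

3 months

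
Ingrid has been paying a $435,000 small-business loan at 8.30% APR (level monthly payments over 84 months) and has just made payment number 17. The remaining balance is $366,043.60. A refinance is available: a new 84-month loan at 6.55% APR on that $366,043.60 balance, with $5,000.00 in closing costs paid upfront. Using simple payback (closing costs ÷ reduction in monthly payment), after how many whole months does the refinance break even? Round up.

Current payment = 435,000 × 8.3%/12 / (1 − (1+0.0069167)^−84) = $6,845.20.
Refinanced payment = 366,043.60 × 0.0054583 / (1 − (1+0.0054583)^−84) = $5,444.41.
Monthly savings = $6,845.20 − $5,444.41 = $1,400.79.
Break-even = $5,000.00 / $1,400.79 = 3.57 → 4 months.

4 months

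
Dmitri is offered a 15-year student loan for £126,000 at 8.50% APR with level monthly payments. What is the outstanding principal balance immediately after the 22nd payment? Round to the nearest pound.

£117,740

With monthly rate i = 8.5%/12 = 0.0070833, the balance after k of n payments is P · [(1+i)^n − (1+i)^k] / [(1+i)^n − 1].
(1+0.0070833)^180 = 3.56265334 and (1+0.0070833)^22 = 1.16798964, so the balance is 126,000 × (3.56265334 − 1.16798964) / (3.56265334 − 1) = £117,740.32.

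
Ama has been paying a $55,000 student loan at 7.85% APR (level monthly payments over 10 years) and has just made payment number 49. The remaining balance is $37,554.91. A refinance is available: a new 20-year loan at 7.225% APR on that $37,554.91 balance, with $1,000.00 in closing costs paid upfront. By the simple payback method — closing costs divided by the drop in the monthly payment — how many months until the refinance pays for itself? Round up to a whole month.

Current payment = 55,000 × 7.85%/12 / (1 − (1+0.0065417)^−120) = $662.95.
Refinanced payment = 37,554.91 × 0.0060208 / (1 − (1+0.0060208)^−240) = $296.26.
Monthly savings = $662.95 − $296.26 = $366.69.
Break-even = $1,000.00 / $366.69 = 2.73 → 3 months.

3 months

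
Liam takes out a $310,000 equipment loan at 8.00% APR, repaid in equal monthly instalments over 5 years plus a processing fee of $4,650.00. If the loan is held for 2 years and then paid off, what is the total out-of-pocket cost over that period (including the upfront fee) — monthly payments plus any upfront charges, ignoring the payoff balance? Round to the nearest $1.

$155,506

At 8.00% the monthly rate is 0.0066667, so the payment is 310,000 × 0.0066667 / (1 − 1.0066667^−60) = $6,285.68.
Total outlay = 24 × $6,285.68 + $4,650.00 = $155,506.32.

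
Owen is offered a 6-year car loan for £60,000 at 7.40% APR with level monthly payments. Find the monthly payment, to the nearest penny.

At 7.40% the monthly rate is 0.0061667, so the payment is 60,000 × 0.0061667 / (1 − 1.0061667^−72) = £1,034.50.

£1,034.50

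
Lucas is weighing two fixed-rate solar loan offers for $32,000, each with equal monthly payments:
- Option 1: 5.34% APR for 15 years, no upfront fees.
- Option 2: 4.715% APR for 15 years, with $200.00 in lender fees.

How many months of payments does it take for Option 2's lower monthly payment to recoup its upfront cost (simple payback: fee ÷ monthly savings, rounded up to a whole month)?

20 months

Option 1: monthly rate = 5.34%/12 = 0.0044500; payment = 32,000 × 0.0044500 / (1 − (1+0.0044500)^−180) = $258.76.
Option 2: at 4.715% the monthly rate is 0.0039292, so the payment is 32,000 × 0.0039292 / (1 − 1.0039292^−180) = $248.33.
Monthly savings = $258.76 − $248.33 = $10.43.
Break-even = $200.00 / $10.43 = 19.18 → 20 months.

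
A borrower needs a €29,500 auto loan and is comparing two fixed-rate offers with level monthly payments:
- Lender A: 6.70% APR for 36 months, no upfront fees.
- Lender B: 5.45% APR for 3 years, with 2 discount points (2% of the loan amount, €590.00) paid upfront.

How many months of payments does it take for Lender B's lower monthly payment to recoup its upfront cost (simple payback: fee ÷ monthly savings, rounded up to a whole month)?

36 months

Lender A: at 6.70% the monthly rate is 0.0055833, so the payment is 29,500 × 0.0055833 / (1 − 1.0055833^−36) = €906.83.
Lender B: at 5.45% the monthly rate is 0.0045417, so the payment is 29,500 × 0.0045417 / (1 − 1.0045417^−36) = €890.11.
Monthly savings = €906.83 − €890.11 = €16.72.
Break-even = €590.00 / €16.72 = 35.29 → 36 months.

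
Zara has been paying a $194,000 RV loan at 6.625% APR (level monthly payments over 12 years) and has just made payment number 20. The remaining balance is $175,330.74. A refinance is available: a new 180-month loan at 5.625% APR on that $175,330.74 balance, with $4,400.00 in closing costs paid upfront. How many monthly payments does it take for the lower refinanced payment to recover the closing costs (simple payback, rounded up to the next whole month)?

9 months

Current payment = 194,000 × 6.625%/12 / (1 − (1+0.0055208)^−144) = $1,956.49.
Refinanced payment = 175,330.74 × 0.0046875 / (1 − (1+0.0046875)^−180) = $1,444.25.
Monthly savings = $1,956.49 − $1,444.25 = $512.24.
Break-even = $4,400.00 / $512.24 = 8.59 → 9 months.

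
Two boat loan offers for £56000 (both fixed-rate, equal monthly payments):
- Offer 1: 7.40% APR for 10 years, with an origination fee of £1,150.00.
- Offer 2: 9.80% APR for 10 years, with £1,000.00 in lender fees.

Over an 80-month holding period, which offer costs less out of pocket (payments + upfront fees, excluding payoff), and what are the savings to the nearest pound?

Offer 1: at 7.40% the monthly rate is 0.0061667, so the payment is 56,000 × 0.0061667 / (1 − 1.0061667^−120) = £661.81.
Offer 2: at 9.80% the monthly rate is 0.0081667, so the payment is 56,000 × 0.0081667 / (1 − 1.0081667^−120) = £733.86.
Over 80 months: Offer 1 costs 80 × £661.81 + £1,150.00 = £54,094.80; Offer 2 costs 80 × £733.86 + £1,000.00 = £59,708.80.
Offer 1 is cheaper by £59,708.80 − £54,094.80 = £5,614.00.

Offer 1 by £5,614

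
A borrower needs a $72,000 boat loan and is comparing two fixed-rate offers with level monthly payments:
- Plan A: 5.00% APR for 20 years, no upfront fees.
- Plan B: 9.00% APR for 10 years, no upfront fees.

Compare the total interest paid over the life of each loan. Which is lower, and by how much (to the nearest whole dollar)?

Plan A: at 5.00% the monthly rate is 0.0041667, so the payment is 72,000 × 0.0041667 / (1 − 1.0041667^−240) = $475.17.
Total interest on Plan A = 240 × $475.17 − $72,000 = $42,040.80.
Plan B: at 9.00% the monthly rate is 0.0075000, so the payment is 72,000 × 0.0075000 / (1 − 1.0075000^−120) = $912.07.
Total interest on Plan B = 120 × $912.07 − $72,000 = $37,448.40.
Plan B is lower by $4,592.40.

Plan B by $4,592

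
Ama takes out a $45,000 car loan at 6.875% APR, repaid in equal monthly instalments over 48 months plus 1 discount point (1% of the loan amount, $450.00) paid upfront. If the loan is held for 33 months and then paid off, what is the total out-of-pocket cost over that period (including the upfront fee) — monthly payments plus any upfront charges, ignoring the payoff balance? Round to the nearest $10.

Monthly rate = 6.875%/12 = 0.0057292; payment = 45,000 × 0.0057292 / (1 − (1+0.0057292)^−48) = $1,074.97.
Total outlay = 33 × $1,074.97 + $450.00 = $35,924.01.

$35,920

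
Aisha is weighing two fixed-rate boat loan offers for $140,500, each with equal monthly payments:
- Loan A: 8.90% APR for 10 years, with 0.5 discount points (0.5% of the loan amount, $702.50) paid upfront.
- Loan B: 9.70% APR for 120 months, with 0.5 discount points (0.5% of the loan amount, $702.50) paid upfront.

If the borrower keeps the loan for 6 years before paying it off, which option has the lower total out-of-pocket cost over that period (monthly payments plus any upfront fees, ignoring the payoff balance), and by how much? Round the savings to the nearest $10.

Loan A by $4,410

Loan A: monthly rate = 8.9%/12 = 0.0074167; payment = 140,500 × 0.0074167 / (1 − (1+0.0074167)^−120) = $1,772.20.
Loan B: monthly rate = 9.7%/12 = 0.0080833; payment = 140,500 × 0.0080833 / (1 − (1+0.0080833)^−120) = $1,833.46.
Over 72 months: Loan A costs 72 × $1,772.20 + $702.50 = $128,300.90; Loan B costs 72 × $1,833.46 + $702.50 = $132,711.62.
Loan A is cheaper by $132,711.62 − $128,300.90 = $4,410.72.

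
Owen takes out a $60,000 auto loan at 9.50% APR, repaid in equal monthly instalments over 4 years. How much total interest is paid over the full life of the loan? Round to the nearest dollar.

$12,355

Monthly rate = 9.5%/12 = 0.0079167; payment = 60,000 × 0.0079167 / (1 − (1+0.0079167)^−48) = $1,507.39.
Total paid = 48 × $1,507.39 = $72,354.72; interest = $72,354.72 − $60,000 = $12,354.72.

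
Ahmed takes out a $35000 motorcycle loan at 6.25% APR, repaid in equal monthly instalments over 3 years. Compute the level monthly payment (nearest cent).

$1,068.74

At 6.25% the monthly rate is 0.0052083, so the payment is 35,000 × 0.0052083 / (1 − 1.0052083^−36) = $1,068.74.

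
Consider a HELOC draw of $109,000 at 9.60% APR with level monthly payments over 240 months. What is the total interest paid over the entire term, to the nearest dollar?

Monthly rate = 9.6%/12 = 0.0080000; payment = 109,000 × 0.0080000 / (1 − (1+0.0080000)^−240) = $1,023.15.
Total paid = 240 × $1,023.15 = $245,556.00; interest = $245,556.00 − $109,000 = $136,556.00.

$136,556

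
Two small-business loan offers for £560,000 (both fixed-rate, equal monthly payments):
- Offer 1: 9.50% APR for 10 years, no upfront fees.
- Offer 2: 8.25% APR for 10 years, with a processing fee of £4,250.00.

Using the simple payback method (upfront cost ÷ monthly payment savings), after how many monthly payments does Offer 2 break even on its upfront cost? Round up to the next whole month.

Offer 1: monthly rate = 9.5%/12 = 0.0079167; payment = 560,000 × 0.0079167 / (1 − (1+0.0079167)^−120) = £7,246.26.
Offer 2: monthly rate = 8.25%/12 = 0.0068750; payment = 560,000 × 0.0068750 / (1 − (1+0.0068750)^−120) = £6,868.55.
Monthly savings = £7,246.26 − £6,868.55 = £377.71.
Break-even = £4,250.00 / £377.71 = 11.25 → 12 months.

12 months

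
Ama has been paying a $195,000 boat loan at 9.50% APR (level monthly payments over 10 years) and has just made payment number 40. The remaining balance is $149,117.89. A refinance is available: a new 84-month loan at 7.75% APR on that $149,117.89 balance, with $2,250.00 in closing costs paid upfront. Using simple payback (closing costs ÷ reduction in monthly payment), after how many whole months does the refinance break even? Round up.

Current payment = 195,000 × 9.5%/12 / (1 − (1+0.0079167)^−120) = $2,523.25.
Refinanced payment = 149,117.89 × 0.0064583 / (1 − (1+0.0064583)^−84) = $2,305.65.
Monthly savings = $2,523.25 − $2,305.65 = $217.60.
Break-even = $2,250.00 / $217.60 = 10.34 → 11 months.

11 months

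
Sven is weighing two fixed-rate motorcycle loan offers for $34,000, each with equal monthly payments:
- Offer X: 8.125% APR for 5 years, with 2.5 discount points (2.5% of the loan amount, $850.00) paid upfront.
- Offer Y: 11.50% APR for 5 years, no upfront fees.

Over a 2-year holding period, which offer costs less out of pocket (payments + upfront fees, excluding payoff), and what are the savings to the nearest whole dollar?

Offer X by $502

Offer X: at 8.125% the monthly rate is 0.0067708, so the payment is 34,000 × 0.0067708 / (1 − 1.0067708^−60) = $691.43.
Offer Y: monthly rate = 11.5%/12 = 0.0095833; payment = 34,000 × 0.0095833 / (1 − (1+0.0095833)^−60) = $747.75.
Over 24 months: Offer X costs 24 × $691.43 + $850.00 = $17,444.32; Offer Y costs 24 × $747.75 = $17,946.00.
Offer X is cheaper by $17,946.00 − $17,444.32 = $501.68.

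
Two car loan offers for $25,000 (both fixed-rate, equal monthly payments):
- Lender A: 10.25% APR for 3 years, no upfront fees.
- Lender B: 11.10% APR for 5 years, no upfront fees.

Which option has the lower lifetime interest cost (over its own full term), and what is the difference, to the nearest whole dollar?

Lender A: monthly rate = 10.25%/12 = 0.0085417; payment = 25,000 × 0.0085417 / (1 − (1+0.0085417)^−36) = $809.62.
Total interest on Lender A = 36 × $809.62 − $25,000 = $4,146.32.
Lender B: monthly rate = 11.1%/12 = 0.0092500; payment = 25,000 × 0.0092500 / (1 − (1+0.0092500)^−60) = $544.81.
Total interest on Lender B = 60 × $544.81 − $25,000 = $7,688.60.
Lender A is lower by $3,542.28.

Lender A by $3,542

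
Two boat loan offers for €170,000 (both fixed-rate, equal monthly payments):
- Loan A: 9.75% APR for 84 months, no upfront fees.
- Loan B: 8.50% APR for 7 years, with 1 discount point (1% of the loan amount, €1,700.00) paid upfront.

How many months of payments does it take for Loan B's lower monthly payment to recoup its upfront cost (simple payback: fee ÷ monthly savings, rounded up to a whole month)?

16 months

Loan A: monthly rate = 9.75%/12 = 0.0081250; payment = 170,000 × 0.0081250 / (1 − (1+0.0081250)^−84) = €2,800.29.
Loan B: monthly rate = 8.5%/12 = 0.0070833; payment = 170,000 × 0.0070833 / (1 − (1+0.0070833)^−84) = €2,692.20.
Monthly savings = €2,800.29 − €2,692.20 = €108.09.
Break-even = €1,700.00 / €108.09 = 15.73 → 16 months.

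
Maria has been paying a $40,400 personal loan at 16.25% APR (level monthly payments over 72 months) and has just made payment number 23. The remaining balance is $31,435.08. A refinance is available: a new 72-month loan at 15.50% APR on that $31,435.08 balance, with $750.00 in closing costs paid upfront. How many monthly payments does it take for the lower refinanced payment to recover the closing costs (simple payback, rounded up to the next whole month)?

4 months

Current payment = 40,400 × 16.25%/12 / (1 − (1+0.0135417)^−72) = $881.92.
Refinanced payment = 31,435.08 × 0.0129167 / (1 − (1+0.0129167)^−72) = $673.26.
Monthly savings = $881.92 − $673.26 = $208.66.
Break-even = $750.00 / $208.66 = 3.59 → 4 months.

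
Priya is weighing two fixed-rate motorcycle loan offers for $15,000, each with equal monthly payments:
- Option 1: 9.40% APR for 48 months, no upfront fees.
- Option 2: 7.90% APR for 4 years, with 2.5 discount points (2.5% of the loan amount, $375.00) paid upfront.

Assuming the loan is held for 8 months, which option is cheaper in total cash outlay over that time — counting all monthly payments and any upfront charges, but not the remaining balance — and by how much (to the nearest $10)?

Option 1: monthly rate = 9.4%/12 = 0.0078333; payment = 15,000 × 0.0078333 / (1 − (1+0.0078333)^−48) = $376.13.
Option 2: monthly rate = 7.9%/12 = 0.0065833; payment = 15,000 × 0.0065833 / (1 − (1+0.0065833)^−48) = $365.49.
Over 8 months: Option 1 costs 8 × $376.13 = $3,009.04; Option 2 costs 8 × $365.49 + $375.00 = $3,298.92.
Option 1 is cheaper by $3,298.92 − $3,009.04 = $289.88.

Option 1 by $290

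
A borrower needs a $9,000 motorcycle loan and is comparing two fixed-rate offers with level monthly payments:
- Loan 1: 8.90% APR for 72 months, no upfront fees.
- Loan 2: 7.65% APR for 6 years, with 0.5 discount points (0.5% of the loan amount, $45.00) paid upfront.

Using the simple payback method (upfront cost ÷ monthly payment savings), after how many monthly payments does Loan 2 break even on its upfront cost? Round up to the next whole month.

Loan 1: at 8.90% the monthly rate is 0.0074167, so the payment is 9,000 × 0.0074167 / (1 − 1.0074167^−72) = $161.78.
Loan 2: monthly rate = 7.65%/12 = 0.0063750; payment = 9,000 × 0.0063750 / (1 − (1+0.0063750)^−72) = $156.27.
Monthly savings = $161.78 − $156.27 = $5.51.
Break-even = $45.00 / $5.51 = 8.17 → 9 months.

9 months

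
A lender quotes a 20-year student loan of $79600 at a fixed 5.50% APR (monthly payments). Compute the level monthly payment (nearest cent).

$547.56

At 5.50% the monthly rate is 0.0045833, so the payment is 79,600 × 0.0045833 / (1 − 1.0045833^−240) = $547.56.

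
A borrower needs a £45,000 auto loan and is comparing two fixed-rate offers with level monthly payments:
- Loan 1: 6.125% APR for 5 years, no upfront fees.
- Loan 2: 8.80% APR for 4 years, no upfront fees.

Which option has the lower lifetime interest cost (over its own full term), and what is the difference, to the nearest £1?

Loan 1 by £1,191

Loan 1: at 6.125% the monthly rate is 0.0051042, so the payment is 45,000 × 0.0051042 / (1 − 1.0051042^−60) = £872.59.
Total interest on Loan 1 = 60 × £872.59 − £45,000 = £7,355.40.
Loan 2: monthly rate = 8.8%/12 = 0.0073333; payment = 45,000 × 0.0073333 / (1 − (1+0.0073333)^−48) = £1,115.56.
Total interest on Loan 2 = 48 × £1,115.56 − £45,000 = £8,546.88.
Loan 1 is lower by £1,191.48.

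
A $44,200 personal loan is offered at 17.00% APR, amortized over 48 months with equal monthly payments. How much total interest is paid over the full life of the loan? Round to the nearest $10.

$17,020

Monthly rate = 17%/12 = 0.0141667; payment = 44,200 × 0.0141667 / (1 − (1+0.0141667)^−48) = $1,275.39.
Total paid = 48 × $1,275.39 = $61,218.72; interest = $61,218.72 − $44,200 = $17,018.72.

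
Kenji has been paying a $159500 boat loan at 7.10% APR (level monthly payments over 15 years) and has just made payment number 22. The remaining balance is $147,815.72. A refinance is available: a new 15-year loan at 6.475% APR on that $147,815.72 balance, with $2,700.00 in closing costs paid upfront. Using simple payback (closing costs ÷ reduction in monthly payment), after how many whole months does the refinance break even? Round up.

Current payment = 159,500 × 7.1%/12 / (1 − (1+0.0059167)^−180) = $1,442.56.
Refinanced payment = 147,815.72 × 0.0053958 / (1 − (1+0.0053958)^−180) = $1,285.60.
Monthly savings = $1,442.56 − $1,285.60 = $156.96.
Break-even = $2,700.00 / $156.96 = 17.20 → 18 months.

18 months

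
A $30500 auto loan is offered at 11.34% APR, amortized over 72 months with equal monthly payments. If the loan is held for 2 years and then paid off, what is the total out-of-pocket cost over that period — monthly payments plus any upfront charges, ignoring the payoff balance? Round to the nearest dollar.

$14,061

Monthly rate = 11.34%/12 = 0.0094500; payment = 30,500 × 0.0094500 / (1 − (1+0.0094500)^−72) = $585.86.
Total outlay = 24 × $585.86 = $14,060.64.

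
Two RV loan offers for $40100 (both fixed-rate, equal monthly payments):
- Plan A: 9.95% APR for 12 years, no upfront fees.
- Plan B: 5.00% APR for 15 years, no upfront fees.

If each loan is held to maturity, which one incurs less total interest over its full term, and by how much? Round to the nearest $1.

Plan A: at 9.95% the monthly rate is 0.0082917, so the payment is 40,100 × 0.0082917 / (1 − 1.0082917^−144) = $478.07.
Total interest on Plan A = 144 × $478.07 − $40,100 = $28,742.08.
Plan B: monthly rate = 5%/12 = 0.0041667; payment = 40,100 × 0.0041667 / (1 − (1+0.0041667)^−180) = $317.11.
Total interest on Plan B = 180 × $317.11 − $40,100 = $16,979.80.
Plan B is lower by $11,762.28.

Plan B by $11,762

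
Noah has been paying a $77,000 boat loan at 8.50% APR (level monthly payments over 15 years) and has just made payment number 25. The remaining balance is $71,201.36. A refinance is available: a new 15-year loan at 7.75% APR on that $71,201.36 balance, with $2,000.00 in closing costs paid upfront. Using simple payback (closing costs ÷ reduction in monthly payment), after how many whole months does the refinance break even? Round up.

23 months

Current payment = 77,000 × 8.5%/12 / (1 − (1+0.0070833)^−180) = $758.25.
Refinanced payment = 71,201.36 × 0.0064583 / (1 − (1+0.0064583)^−180) = $670.20.
Monthly savings = $758.25 − $670.20 = $88.05.
Break-even = $2,000.00 / $88.05 = 22.71 → 23 months.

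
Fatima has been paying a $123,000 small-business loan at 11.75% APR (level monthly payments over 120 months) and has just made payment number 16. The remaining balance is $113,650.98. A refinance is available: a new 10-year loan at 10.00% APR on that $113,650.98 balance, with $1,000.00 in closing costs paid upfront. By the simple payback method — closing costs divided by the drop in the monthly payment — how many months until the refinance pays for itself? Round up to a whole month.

Current payment = 123,000 × 11.75%/12 / (1 − (1+0.0097917)^−120) = $1,746.96.
Refinanced payment = 113,650.98 × 0.0083333 / (1 − (1+0.0083333)^−120) = $1,501.91.
Monthly savings = $1,746.96 − $1,501.91 = $245.05.
Break-even = $1,000.00 / $245.05 = 4.08 → 5 months.

5 months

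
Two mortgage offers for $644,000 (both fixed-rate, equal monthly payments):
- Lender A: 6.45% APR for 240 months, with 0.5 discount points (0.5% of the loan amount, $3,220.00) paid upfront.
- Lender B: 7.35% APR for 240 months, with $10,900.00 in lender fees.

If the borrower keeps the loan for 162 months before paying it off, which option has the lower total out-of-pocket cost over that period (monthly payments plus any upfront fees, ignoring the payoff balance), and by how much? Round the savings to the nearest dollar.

Lender A: at 6.45% the monthly rate is 0.0053750, so the payment is 644,000 × 0.0053750 / (1 − 1.0053750^−240) = $4,782.55.
Lender B: at 7.35% the monthly rate is 0.0061250, so the payment is 644,000 × 0.0061250 / (1 − 1.0061250^−240) = $5,129.11.
Over 162 months: Lender A costs 162 × $4,782.55 + $3,220.00 = $777,993.10; Lender B costs 162 × $5,129.11 + $10,900.00 = $841,815.82.
Lender A is cheaper by $841,815.82 − $777,993.10 = $63,822.72.

Lender A by $63,823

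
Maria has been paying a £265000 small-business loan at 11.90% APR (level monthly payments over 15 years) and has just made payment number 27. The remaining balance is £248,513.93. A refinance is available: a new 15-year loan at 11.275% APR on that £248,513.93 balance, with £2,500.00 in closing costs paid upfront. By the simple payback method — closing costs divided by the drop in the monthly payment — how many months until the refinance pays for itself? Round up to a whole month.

Current payment = 265,000 × 11.9%/12 / (1 − (1+0.0099167)^−180) = £3,163.42.
Refinanced payment = 248,513.93 × 0.0093958 / (1 − (1+0.0093958)^−180) = £2,867.66.
Monthly savings = £3,163.42 − £2,867.66 = £295.76.
Break-even = £2,500.00 / £295.76 = 8.45 → 9 months.

9 months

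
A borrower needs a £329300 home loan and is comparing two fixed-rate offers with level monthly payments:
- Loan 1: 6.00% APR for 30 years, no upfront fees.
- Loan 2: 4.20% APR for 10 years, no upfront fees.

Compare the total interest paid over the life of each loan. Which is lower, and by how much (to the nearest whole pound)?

Loan 1: at 6.00% the monthly rate is 0.0050000, so the payment is 329,300 × 0.0050000 / (1 − 1.0050000^−360) = £1,974.32.
Total interest on Loan 1 = 360 × £1,974.32 − £329,300 = £381,455.20.
Loan 2: at 4.20% the monthly rate is 0.0035000, so the payment is 329,300 × 0.0035000 / (1 − 1.0035000^−120) = £3,365.39.
Total interest on Loan 2 = 120 × £3,365.39 − £329,300 = £74,546.80.
Loan 2 is lower by £306,908.40.

Loan 2 by £306,908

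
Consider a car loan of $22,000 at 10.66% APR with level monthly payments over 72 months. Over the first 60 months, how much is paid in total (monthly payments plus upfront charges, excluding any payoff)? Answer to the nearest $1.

$24,896

Monthly rate = 10.66%/12 = 0.0088833; payment = 22,000 × 0.0088833 / (1 − (1+0.0088833)^−72) = $414.93.
Total outlay = 60 × $414.93 = $24,895.80.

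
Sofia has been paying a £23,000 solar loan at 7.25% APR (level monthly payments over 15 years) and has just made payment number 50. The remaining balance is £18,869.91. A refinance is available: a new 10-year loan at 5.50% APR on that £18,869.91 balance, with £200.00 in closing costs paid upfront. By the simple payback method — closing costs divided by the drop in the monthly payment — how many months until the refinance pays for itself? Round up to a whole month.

Current payment = 23,000 × 7.25%/12 / (1 − (1+0.0060417)^−180) = £209.96.
Refinanced payment = 18,869.91 × 0.0045833 / (1 − (1+0.0045833)^−120) = £204.79.
Monthly savings = £209.96 − £204.79 = £5.17.
Break-even = £200.00 / £5.17 = 38.68 → 39 months.

39 months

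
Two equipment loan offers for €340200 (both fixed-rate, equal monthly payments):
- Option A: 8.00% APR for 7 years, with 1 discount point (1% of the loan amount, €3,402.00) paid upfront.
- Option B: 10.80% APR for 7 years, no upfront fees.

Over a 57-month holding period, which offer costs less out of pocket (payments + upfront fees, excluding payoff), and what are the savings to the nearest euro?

Option A by €24,352

Option A: monthly rate = 8%/12 = 0.0066667; payment = 340,200 × 0.0066667 / (1 − (1+0.0066667)^−84) = €5,302.43.
Option B: at 10.80% the monthly rate is 0.0090000, so the payment is 340,200 × 0.0090000 / (1 − 1.0090000^−84) = €5,789.34.
Over 57 months: Option A costs 57 × €5,302.43 + €3,402.00 = €305,640.51; Option B costs 57 × €5,789.34 = €329,992.38.
Option A is cheaper by €329,992.38 − €305,640.51 = €24,351.87.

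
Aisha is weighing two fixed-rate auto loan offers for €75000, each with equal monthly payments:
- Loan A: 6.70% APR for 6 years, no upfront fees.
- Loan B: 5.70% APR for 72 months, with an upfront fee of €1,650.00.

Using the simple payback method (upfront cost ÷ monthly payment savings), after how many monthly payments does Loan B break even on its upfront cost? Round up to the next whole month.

47 months

Loan A: monthly rate = 6.7%/12 = 0.0055833; payment = 75,000 × 0.0055833 / (1 − (1+0.0055833)^−72) = €1,267.90.
Loan B: monthly rate = 5.7%/12 = 0.0047500; payment = 75,000 × 0.0047500 / (1 − (1+0.0047500)^−72) = €1,232.37.
Monthly savings = €1,267.90 − €1,232.37 = €35.53.
Break-even = €1,650.00 / €35.53 = 46.44 → 47 months.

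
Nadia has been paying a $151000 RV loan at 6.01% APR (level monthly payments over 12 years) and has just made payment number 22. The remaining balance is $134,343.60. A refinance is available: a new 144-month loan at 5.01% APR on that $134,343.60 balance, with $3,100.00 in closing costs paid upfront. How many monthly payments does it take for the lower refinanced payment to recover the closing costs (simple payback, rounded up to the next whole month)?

14 months

Current payment = 151,000 × 6.01%/12 / (1 − (1+0.0050083)^−144) = $1,474.32.
Refinanced payment = 134,343.60 × 0.0041750 / (1 − (1+0.0041750)^−144) = $1,243.21.
Monthly savings = $1,474.32 − $1,243.21 = $231.11.
Break-even = $3,100.00 / $231.11 = 13.41 → 14 months.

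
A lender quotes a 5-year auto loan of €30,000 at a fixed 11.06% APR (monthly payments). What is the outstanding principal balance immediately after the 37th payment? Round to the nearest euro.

€13,482

With monthly rate i = 11.06%/12 = 0.0092167, the balance after k of n payments is P · [(1+i)^n − (1+i)^k] / [(1+i)^n − 1].
(1+0.0092167)^60 = 1.73406288 and (1+0.0092167)^37 = 1.40418173, so the balance is 30,000 × (1.73406288 − 1.40418173) / (1.73406288 − 1) = €13,481.73.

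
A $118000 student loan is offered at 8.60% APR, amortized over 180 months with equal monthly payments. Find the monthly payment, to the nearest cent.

At 8.60% the monthly rate is 0.0071667, so the payment is 118,000 × 0.0071667 / (1 − 1.0071667^−180) = $1,168.92.

$1,168.92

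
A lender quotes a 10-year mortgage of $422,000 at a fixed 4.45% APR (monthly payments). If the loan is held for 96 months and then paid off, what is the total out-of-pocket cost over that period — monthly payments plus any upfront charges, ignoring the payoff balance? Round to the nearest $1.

At 4.45% the monthly rate is 0.0037083, so the payment is 422,000 × 0.0037083 / (1 − 1.0037083^−120) = $4,363.38.
Total outlay = 96 × $4,363.38 = $418,884.48.

$418,884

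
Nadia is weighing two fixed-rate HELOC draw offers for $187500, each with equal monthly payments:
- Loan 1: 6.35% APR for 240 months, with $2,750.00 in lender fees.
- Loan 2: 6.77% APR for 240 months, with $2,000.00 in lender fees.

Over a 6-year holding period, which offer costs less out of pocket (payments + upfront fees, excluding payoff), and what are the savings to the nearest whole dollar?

Loan 1: monthly rate = 6.35%/12 = 0.0052917; payment = 187,500 × 0.0052917 / (1 − (1+0.0052917)^−240) = $1,381.44.
Loan 2: at 6.77% the monthly rate is 0.0056417, so the payment is 187,500 × 0.0056417 / (1 − 1.0056417^−240) = $1,427.91.
Over 72 months: Loan 1 costs 72 × $1,381.44 + $2,750.00 = $102,213.68; Loan 2 costs 72 × $1,427.91 + $2,000.00 = $104,809.52.
Loan 1 is cheaper by $104,809.52 − $102,213.68 = $2,595.84.

Loan 1 by $2,596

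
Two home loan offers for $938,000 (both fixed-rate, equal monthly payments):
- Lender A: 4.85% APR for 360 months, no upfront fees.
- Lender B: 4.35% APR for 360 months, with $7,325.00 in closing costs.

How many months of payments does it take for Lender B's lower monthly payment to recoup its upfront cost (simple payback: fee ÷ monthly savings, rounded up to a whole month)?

Lender A: monthly rate = 4.85%/12 = 0.0040417; payment = 938,000 × 0.0040417 / (1 − (1+0.0040417)^−360) = $4,949.75.
Lender B: at 4.35% the monthly rate is 0.0036250, so the payment is 938,000 × 0.0036250 / (1 − 1.0036250^−360) = $4,669.47.
Monthly savings = $4,949.75 − $4,669.47 = $280.28.
Break-even = $7,325.00 / $280.28 = 26.13 → 27 months.

27 months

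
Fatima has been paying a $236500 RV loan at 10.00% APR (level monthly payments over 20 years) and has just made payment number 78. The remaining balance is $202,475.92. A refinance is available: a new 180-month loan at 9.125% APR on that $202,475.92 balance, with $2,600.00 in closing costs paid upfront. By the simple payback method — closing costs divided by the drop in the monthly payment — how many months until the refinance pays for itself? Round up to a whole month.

13 months

Current payment = 236,500 × 10%/12 / (1 − (1+0.0083333)^−240) = $2,282.28.
Refinanced payment = 202,475.92 × 0.0076042 / (1 − (1+0.0076042)^−180) = $2,068.73.
Monthly savings = $2,282.28 − $2,068.73 = $213.55.
Break-even = $2,600.00 / $213.55 = 12.18 → 13 months.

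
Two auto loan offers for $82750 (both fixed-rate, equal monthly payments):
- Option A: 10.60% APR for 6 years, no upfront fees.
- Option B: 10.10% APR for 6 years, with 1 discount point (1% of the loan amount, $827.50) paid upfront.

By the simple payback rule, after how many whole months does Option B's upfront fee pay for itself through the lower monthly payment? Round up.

Option A: at 10.60% the monthly rate is 0.0088333, so the payment is 82,750 × 0.0088333 / (1 − 1.0088333^−72) = $1,558.17.
Option B: at 10.10% the monthly rate is 0.0084167, so the payment is 82,750 × 0.0084167 / (1 − 1.0084167^−72) = $1,537.19.
Monthly savings = $1,558.17 − $1,537.19 = $20.98.
Break-even = $827.50 / $20.98 = 39.44 → 40 months.

40 months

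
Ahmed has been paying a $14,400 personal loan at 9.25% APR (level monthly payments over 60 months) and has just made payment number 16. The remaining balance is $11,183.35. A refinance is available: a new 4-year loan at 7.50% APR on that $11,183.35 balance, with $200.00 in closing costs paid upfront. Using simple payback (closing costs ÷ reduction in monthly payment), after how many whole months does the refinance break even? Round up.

7 months

Current payment = 14,400 × 9.25%/12 / (1 − (1+0.0077083)^−60) = $300.67.
Refinanced payment = 11,183.35 × 0.0062500 / (1 − (1+0.0062500)^−48) = $270.40.
Monthly savings = $300.67 − $270.40 = $30.27.
Break-even = $200.00 / $30.27 = 6.61 → 7 months.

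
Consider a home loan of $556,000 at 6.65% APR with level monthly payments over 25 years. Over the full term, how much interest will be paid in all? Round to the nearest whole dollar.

$585,929

Monthly rate = 6.65%/12 = 0.0055417; payment = 556,000 × 0.0055417 / (1 − (1+0.0055417)^−300) = $3,806.43.
Total paid = 300 × $3,806.43 = $1,141,929.00; interest = $1,141,929.00 − $556,000 = $585,929.00.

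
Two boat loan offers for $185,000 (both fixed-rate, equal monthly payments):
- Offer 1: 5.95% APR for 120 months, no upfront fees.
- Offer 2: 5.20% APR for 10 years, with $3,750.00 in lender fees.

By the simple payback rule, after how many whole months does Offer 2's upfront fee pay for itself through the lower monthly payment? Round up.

Offer 1: at 5.95% the monthly rate is 0.0049583, so the payment is 185,000 × 0.0049583 / (1 − 1.0049583^−120) = $2,049.24.
Offer 2: monthly rate = 5.2%/12 = 0.0043333; payment = 185,000 × 0.0043333 / (1 − (1+0.0043333)^−120) = $1,980.35.
Monthly savings = $2,049.24 − $1,980.35 = $68.89.
Break-even = $3,750.00 / $68.89 = 54.43 → 55 months.

55 months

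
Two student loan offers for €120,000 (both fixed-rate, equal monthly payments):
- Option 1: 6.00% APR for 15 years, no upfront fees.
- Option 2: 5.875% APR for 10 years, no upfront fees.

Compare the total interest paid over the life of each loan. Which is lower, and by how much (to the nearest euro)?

Option 2 by €23,306

Option 1: at 6.00% the monthly rate is 0.0050000, so the payment is 120,000 × 0.0050000 / (1 − 1.0050000^−180) = €1,012.63.
Total interest on Option 1 = 180 × €1,012.63 − €120,000 = €62,273.40.
Option 2: monthly rate = 5.875%/12 = 0.0048958; payment = 120,000 × 0.0048958 / (1 − (1+0.0048958)^−120) = €1,324.73.
Total interest on Option 2 = 120 × €1,324.73 − €120,000 = €38,967.60.
Option 2 is lower by €23,305.80.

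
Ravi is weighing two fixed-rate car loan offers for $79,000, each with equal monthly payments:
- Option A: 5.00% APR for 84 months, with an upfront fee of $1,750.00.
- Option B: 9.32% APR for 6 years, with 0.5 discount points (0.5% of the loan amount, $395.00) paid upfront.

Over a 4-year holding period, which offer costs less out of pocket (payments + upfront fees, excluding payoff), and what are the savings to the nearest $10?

Option A by $14,010

Option A: monthly rate = 5%/12 = 0.0041667; payment = 79,000 × 0.0041667 / (1 − (1+0.0041667)^−84) = $1,116.58.
Option B: monthly rate = 9.32%/12 = 0.0077667; payment = 79,000 × 0.0077667 / (1 − (1+0.0077667)^−72) = $1,436.60.
Over 48 months: Option A costs 48 × $1,116.58 + $1,750.00 = $55,345.84; Option B costs 48 × $1,436.60 + $395.00 = $69,351.80.
Option A is cheaper by $69,351.80 − $55,345.84 = $14,005.96.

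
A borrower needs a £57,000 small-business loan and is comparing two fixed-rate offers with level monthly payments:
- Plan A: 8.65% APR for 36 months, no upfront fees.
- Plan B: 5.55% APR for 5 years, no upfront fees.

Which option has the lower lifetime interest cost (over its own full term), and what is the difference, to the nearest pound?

Plan A: monthly rate = 8.65%/12 = 0.0072083; payment = 57,000 × 0.0072083 / (1 − (1+0.0072083)^−36) = £1,803.31.
Total interest on Plan A = 36 × £1,803.31 − £57,000 = £7,919.16.
Plan B: monthly rate = 5.55%/12 = 0.0046250; payment = 57,000 × 0.0046250 / (1 − (1+0.0046250)^−60) = £1,090.08.
Total interest on Plan B = 60 × £1,090.08 − £57,000 = £8,404.80.
Plan A is lower by £485.64.

Plan A by £486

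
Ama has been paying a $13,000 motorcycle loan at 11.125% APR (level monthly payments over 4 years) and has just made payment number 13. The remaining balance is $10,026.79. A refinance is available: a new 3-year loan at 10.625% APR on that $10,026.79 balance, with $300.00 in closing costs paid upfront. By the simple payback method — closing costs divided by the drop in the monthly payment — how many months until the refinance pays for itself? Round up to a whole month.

Current payment = 13,000 × 11.125%/12 / (1 − (1+0.0092708)^−48) = $336.78.
Refinanced payment = 10,026.79 × 0.0088542 / (1 − (1+0.0088542)^−36) = $326.49.
Monthly savings = $336.78 − $326.49 = $10.29.
Break-even = $300.00 / $10.29 = 29.15 → 30 months.

30 months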